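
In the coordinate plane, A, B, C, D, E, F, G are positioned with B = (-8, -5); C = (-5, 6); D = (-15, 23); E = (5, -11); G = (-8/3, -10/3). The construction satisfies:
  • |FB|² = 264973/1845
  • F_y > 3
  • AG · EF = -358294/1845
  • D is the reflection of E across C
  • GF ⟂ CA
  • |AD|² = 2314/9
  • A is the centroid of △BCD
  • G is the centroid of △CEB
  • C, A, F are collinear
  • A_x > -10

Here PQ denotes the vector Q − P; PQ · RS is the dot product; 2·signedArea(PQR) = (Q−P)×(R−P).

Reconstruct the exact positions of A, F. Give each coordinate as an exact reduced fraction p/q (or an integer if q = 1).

A = (-28/3, 8)
F = (292/615, 712/205)

1. A_x = -28/3  [A is the centroid of △BCD]
2. A_y = 8  [A is the centroid of △BCD]
   → A = (-28/3, 8)
3. F_x = 292/615  [C, A, F are collinear ∩ GF ⟂ CA]
4. F_y = 712/205  [C, A, F are collinear ∩ GF ⟂ CA]
   → F = (292/615, 712/205)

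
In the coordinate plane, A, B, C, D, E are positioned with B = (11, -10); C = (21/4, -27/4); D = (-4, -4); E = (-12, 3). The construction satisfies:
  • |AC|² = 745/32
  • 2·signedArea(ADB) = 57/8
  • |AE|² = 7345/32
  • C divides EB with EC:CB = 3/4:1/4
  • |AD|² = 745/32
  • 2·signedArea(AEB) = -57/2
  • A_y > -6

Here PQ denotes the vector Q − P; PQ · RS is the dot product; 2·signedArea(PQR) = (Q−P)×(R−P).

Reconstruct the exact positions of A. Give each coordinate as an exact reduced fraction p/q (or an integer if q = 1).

1. A_x = 5/8  [2·signedArea(AEB) = -57/2 ∩ 2·signedArea(ADB) = 57/8]
2. A_y = -43/8  [2·signedArea(AEB) = -57/2 ∩ 2·signedArea(ADB) = 57/8]
   → A = (5/8, -43/8)

A = (5/8, -43/8)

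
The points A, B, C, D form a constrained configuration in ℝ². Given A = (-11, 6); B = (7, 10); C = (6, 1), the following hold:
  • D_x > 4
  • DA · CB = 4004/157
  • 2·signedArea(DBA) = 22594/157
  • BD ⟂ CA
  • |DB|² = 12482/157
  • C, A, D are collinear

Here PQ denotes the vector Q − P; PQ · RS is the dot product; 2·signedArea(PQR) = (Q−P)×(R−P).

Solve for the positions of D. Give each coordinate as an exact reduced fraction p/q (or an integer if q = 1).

1. D_x = 704/157  [C, A, D are collinear ∩ BD ⟂ CA]
2. D_y = 227/157  [C, A, D are collinear ∩ BD ⟂ CA]
   → D = (704/157, 227/157)

D = (704/157, 227/157)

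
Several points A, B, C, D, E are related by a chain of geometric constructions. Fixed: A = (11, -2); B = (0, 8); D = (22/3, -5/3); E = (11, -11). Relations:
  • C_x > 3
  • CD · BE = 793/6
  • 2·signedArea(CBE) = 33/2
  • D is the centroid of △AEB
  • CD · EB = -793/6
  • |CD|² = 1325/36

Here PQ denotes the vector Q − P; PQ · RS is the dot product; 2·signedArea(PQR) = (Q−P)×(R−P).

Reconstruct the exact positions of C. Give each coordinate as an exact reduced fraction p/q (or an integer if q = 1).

1. C_x = 11/3  [2·signedArea(CBE) = 33/2 ∩ CD · BE = 793/6]
2. C_y = 19/6  [2·signedArea(CBE) = 33/2 ∩ CD · BE = 793/6]
   → C = (11/3, 19/6)

C = (11/3, 19/6)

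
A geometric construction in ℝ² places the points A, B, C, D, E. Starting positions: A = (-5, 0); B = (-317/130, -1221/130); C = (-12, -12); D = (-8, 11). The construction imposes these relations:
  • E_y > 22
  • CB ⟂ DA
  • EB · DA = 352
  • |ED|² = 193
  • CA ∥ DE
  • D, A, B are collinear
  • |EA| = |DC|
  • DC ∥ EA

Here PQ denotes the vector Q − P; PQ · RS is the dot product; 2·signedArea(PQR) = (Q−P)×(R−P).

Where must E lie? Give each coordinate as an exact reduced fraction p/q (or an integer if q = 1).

E = (-1, 23)

1. E_x = -1  [DC ∥ EA ∩ CA ∥ DE]
2. E_y = 23  [DC ∥ EA ∩ CA ∥ DE]
   → E = (-1, 23)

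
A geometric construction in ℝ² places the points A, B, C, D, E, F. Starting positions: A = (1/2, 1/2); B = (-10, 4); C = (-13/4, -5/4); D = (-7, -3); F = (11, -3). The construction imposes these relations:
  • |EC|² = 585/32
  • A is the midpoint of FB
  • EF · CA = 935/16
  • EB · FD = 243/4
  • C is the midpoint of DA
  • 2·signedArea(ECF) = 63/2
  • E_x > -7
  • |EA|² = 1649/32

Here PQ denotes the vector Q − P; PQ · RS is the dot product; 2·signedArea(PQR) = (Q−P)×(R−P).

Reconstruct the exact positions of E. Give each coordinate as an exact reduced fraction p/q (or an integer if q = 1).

E = (-53/8, 11/8)

1. E_x = -53/8  [EF · CA = 935/16 ∩ 2·signedArea(ECF) = 63/2]
2. E_y = 11/8  [EF · CA = 935/16 ∩ 2·signedArea(ECF) = 63/2]
   → E = (-53/8, 11/8)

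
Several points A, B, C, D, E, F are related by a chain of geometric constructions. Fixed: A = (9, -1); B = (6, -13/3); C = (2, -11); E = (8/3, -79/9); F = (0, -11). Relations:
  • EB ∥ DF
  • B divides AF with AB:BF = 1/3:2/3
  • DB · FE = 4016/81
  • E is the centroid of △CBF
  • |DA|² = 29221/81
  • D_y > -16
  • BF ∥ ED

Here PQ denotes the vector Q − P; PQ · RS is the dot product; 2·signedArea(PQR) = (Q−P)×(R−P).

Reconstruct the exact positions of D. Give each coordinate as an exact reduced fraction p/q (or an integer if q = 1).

D = (-10/3, -139/9)

1. D_x = -10/3  [EB ∥ DF ∩ BF ∥ ED]
2. D_y = -139/9  [EB ∥ DF ∩ BF ∥ ED]
   → D = (-10/3, -139/9)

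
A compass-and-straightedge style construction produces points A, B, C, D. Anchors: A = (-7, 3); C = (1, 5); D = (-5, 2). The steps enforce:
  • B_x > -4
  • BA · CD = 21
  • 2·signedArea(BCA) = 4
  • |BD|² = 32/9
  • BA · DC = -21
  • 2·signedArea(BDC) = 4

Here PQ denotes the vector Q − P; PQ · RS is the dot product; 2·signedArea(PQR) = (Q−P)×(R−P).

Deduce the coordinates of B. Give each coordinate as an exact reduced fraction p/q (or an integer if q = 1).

1. B_x = -11/3  [2·signedArea(BCA) = 4 ∩ BA · DC = -21]
2. B_y = 10/3  [2·signedArea(BCA) = 4 ∩ BA · DC = -21]
   → B = (-11/3, 10/3)

B = (-11/3, 10/3)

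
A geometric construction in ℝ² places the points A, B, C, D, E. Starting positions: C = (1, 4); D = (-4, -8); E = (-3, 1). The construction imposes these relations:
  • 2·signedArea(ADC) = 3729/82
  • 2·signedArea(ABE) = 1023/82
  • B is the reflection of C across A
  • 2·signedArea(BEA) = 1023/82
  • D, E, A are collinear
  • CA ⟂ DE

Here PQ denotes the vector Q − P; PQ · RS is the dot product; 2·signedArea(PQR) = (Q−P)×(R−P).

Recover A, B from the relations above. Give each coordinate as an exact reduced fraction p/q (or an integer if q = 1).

1. A_x = -215/82  [D, E, A are collinear ∩ CA ⟂ DE]
2. A_y = 361/82  [D, E, A are collinear ∩ CA ⟂ DE]
   → A = (-215/82, 361/82)
3. B_x = -256/41  [B is the reflection of C across A]
4. B_y = 197/41  [B is the reflection of C across A]
   → B = (-256/41, 197/41)

A = (-215/82, 361/82)
B = (-256/41, 197/41)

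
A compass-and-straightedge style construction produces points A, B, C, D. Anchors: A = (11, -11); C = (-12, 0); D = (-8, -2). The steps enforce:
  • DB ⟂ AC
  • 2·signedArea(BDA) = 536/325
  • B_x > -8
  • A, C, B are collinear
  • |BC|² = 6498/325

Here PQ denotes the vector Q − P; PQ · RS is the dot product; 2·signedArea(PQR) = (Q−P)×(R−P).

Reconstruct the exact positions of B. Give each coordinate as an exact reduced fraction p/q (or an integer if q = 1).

B = (-2589/325, -627/325)

1. B_x = -2589/325  [A, C, B are collinear ∩ DB ⟂ AC]
2. B_y = -627/325  [A, C, B are collinear ∩ DB ⟂ AC]
   → B = (-2589/325, -627/325)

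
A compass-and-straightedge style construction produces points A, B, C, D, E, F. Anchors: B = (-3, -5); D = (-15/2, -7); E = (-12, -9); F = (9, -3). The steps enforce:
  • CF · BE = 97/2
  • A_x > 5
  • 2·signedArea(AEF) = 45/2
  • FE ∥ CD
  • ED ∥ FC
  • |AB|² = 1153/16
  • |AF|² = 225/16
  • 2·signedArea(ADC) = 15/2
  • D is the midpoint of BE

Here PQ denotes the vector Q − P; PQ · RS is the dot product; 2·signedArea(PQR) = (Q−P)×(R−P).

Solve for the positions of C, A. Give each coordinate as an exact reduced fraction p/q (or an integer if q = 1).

1. C_x = 27/2  [FE ∥ CD ∩ ED ∥ FC]
2. C_y = -1  [FE ∥ CD ∩ ED ∥ FC]
   → C = (27/2, -1)
3. A_x = 21/4  [line -6·x + 21·y + 189/2 = 0 ∩ |AB|² = 1153/16]
4. A_y = -3  [line -6·x + 21·y + 189/2 = 0 ∩ |AB|² = 1153/16]
   → A = (21/4, -3)

A = (21/4, -3)
C = (27/2, -1)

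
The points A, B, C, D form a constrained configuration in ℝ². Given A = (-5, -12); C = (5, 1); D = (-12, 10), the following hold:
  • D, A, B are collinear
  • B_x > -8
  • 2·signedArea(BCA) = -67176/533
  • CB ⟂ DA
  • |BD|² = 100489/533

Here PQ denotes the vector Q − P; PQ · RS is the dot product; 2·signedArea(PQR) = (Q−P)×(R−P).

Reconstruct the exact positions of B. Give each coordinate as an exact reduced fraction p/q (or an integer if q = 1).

1. B_x = -4177/533  [D, A, B are collinear ∩ CB ⟂ DA]
2. B_y = -1644/533  [D, A, B are collinear ∩ CB ⟂ DA]
   → B = (-4177/533, -1644/533)

B = (-4177/533, -1644/533)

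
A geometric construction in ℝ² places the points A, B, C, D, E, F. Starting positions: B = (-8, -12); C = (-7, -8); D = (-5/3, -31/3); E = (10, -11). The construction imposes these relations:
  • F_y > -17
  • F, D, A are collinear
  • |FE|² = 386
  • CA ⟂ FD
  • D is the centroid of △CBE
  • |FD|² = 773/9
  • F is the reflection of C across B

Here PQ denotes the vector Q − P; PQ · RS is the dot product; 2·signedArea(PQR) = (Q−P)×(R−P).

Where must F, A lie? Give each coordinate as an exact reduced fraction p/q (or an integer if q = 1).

A = (-2997/773, -9308/773)
F = (-9, -16)

1. F_x = -9  [F is the reflection of C across B]
2. F_y = -16  [F is the reflection of C across B]
   → F = (-9, -16)
3. A_x = -2997/773  [F, D, A are collinear ∩ CA ⟂ FD]
4. A_y = -9308/773  [F, D, A are collinear ∩ CA ⟂ FD]
   → A = (-2997/773, -9308/773)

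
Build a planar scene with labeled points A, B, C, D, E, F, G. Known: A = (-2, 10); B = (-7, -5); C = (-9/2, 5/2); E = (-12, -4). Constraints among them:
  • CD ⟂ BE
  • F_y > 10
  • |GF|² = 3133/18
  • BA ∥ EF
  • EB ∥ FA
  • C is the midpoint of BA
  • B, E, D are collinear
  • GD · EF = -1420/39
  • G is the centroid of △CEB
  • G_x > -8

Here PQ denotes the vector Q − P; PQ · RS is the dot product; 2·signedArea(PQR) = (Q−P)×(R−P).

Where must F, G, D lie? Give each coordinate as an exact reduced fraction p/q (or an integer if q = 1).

1. F_x = -7  [EB ∥ FA ∩ BA ∥ EF]
2. F_y = 11  [EB ∥ FA ∩ BA ∥ EF]
   → F = (-7, 11)
3. G_x = -47/6  [G is the centroid of △CEB]
4. G_y = -13/6  [G is the centroid of △CEB]
   → G = (-47/6, -13/6)
5. D_x = -157/26  [B, E, D are collinear ∩ CD ⟂ BE]
6. D_y = -135/26  [B, E, D are collinear ∩ CD ⟂ BE]
   → D = (-157/26, -135/26)

D = (-157/26, -135/26)
F = (-7, 11)
G = (-47/6, -13/6)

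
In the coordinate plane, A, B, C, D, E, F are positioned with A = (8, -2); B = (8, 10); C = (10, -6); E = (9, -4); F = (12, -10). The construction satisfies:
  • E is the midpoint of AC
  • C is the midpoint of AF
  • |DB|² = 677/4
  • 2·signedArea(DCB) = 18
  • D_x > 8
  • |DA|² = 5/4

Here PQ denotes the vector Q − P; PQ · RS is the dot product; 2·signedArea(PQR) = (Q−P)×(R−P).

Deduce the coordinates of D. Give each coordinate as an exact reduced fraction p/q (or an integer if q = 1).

D = (17/2, -3)

1. D_x = 17/2  [line -16·x + -2·y + 130 = 0 ∩ |DB|² = 677/4]
2. D_y = -3  [line -16·x + -2·y + 130 = 0 ∩ |DB|² = 677/4]
   → D = (17/2, -3)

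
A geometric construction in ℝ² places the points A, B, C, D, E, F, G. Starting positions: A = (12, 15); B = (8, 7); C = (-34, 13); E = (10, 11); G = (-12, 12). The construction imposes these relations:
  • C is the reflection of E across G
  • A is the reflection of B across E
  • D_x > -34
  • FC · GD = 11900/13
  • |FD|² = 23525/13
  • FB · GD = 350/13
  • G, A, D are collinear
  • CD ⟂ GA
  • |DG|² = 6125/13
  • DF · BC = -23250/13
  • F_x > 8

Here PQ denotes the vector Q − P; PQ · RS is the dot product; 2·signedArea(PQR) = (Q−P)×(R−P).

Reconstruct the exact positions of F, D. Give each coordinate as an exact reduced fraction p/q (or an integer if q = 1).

D = (-436/13, 121/13)
F = (9, 9)

1. D_x = -436/13  [G, A, D are collinear ∩ CD ⟂ GA]
2. D_y = 121/13  [G, A, D are collinear ∩ CD ⟂ GA]
   → D = (-436/13, 121/13)
3. F_x = 9  [FC · GD = 11900/13 ∩ DF · BC = -23250/13]
4. F_y = 9  [FC · GD = 11900/13 ∩ DF · BC = -23250/13]
   → F = (9, 9)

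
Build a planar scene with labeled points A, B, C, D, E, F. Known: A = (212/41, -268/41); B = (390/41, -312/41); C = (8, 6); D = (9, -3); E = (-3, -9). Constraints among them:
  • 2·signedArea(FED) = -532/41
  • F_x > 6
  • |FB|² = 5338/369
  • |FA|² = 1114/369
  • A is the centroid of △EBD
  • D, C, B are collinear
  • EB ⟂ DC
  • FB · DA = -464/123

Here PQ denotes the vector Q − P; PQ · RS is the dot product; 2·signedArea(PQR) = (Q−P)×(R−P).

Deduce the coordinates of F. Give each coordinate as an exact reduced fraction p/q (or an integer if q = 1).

F = (793/123, -659/123)

1. F_x = 793/123  [FB · DA = -464/123 ∩ 2·signedArea(FED) = -532/41]
2. F_y = -659/123  [FB · DA = -464/123 ∩ 2·signedArea(FED) = -532/41]
   → F = (793/123, -659/123)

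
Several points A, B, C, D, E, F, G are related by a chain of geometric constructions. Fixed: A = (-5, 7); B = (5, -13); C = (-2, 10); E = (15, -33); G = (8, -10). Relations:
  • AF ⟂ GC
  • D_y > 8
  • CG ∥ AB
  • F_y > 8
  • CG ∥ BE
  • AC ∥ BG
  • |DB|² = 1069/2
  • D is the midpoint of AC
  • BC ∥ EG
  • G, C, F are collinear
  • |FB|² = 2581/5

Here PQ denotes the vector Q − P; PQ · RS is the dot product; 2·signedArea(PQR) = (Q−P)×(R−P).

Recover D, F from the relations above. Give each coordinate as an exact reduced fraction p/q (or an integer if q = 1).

D = (-7/2, 17/2)
F = (-7/5, 44/5)

1. D_x = -7/2  [D is the midpoint of AC]
2. D_y = 17/2  [D is the midpoint of AC]
   → D = (-7/2, 17/2)
3. F_x = -7/5  [G, C, F are collinear ∩ AF ⟂ GC]
4. F_y = 44/5  [G, C, F are collinear ∩ AF ⟂ GC]
   → F = (-7/5, 44/5)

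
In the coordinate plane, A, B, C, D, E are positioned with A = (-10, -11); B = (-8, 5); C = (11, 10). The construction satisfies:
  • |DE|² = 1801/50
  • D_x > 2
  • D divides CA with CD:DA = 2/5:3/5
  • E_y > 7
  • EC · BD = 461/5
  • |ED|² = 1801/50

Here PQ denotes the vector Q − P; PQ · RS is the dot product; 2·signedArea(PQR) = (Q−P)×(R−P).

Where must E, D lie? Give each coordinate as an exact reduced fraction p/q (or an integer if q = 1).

D = (13/5, 8/5)
E = (3/2, 15/2)

1. D_x = 13/5  [D divides CA with CD:DA = 2/5:3/5]
2. D_y = 8/5  [D divides CA with CD:DA = 2/5:3/5]
   → D = (13/5, 8/5)
3. E_x = 3/2  [line -53/5·x + 17/5·y + -48/5 = 0 ∩ |ED|² = 1801/50]
4. E_y = 15/2  [line -53/5·x + 17/5·y + -48/5 = 0 ∩ |ED|² = 1801/50]
   → E = (3/2, 15/2)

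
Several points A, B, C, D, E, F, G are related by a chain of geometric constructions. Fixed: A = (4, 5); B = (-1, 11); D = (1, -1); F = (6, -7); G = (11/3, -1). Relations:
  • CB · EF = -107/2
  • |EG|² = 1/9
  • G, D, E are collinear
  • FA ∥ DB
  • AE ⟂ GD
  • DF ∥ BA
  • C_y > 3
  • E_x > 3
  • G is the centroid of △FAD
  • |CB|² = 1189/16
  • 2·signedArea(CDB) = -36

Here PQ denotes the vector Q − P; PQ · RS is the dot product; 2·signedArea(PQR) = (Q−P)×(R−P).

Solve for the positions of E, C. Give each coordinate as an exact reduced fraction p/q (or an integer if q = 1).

C = (13/4, 7/2)
E = (4, -1)

1. E_x = 4  [G, D, E are collinear ∩ AE ⟂ GD]
2. E_y = -1  [G, D, E are collinear ∩ AE ⟂ GD]
   → E = (4, -1)
3. C_x = 13/4  [CB · EF = -107/2 ∩ 2·signedArea(CDB) = -36]
4. C_y = 7/2  [CB · EF = -107/2 ∩ 2·signedArea(CDB) = -36]
   → C = (13/4, 7/2)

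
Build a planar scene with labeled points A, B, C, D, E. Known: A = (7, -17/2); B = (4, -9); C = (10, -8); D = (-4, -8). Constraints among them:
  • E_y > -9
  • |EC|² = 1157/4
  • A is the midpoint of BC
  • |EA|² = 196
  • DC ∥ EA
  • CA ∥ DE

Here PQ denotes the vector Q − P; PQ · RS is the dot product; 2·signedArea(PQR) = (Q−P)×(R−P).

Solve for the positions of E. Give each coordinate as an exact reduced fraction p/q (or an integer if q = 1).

1. E_x = -7  [DC ∥ EA ∩ CA ∥ DE]
2. E_y = -17/2  [DC ∥ EA ∩ CA ∥ DE]
   → E = (-7, -17/2)

E = (-7, -17/2)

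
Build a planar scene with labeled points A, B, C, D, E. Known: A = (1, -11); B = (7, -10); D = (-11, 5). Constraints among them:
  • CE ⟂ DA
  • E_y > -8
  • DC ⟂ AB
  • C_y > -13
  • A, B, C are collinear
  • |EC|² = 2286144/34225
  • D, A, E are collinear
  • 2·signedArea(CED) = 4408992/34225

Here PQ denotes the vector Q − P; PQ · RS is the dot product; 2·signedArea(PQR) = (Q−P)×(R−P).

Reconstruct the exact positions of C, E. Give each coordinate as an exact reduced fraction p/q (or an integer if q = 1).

1. C_x = -299/37  [A, B, C are collinear ∩ DC ⟂ AB]
2. C_y = -463/37  [A, B, C are collinear ∩ DC ⟂ AB]
   → C = (-299/37, -463/37)
3. E_x = -1427/925  [D, A, E are collinear ∩ CE ⟂ DA]
4. E_y = -7039/925  [D, A, E are collinear ∩ CE ⟂ DA]
   → E = (-1427/925, -7039/925)

C = (-299/37, -463/37)
E = (-1427/925, -7039/925)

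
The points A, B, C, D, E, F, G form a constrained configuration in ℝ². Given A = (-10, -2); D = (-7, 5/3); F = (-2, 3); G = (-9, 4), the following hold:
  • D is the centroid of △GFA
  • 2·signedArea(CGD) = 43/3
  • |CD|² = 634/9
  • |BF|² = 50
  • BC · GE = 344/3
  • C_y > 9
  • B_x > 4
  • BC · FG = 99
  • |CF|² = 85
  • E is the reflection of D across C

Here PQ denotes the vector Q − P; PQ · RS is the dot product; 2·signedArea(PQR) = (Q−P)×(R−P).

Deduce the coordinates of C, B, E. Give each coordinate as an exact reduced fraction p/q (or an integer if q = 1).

1. C_x = -8  [line 7/3·x + 2·y + -4/3 = 0 ∩ |CF|² = 85]
2. C_y = 10  [line 7/3·x + 2·y + -4/3 = 0 ∩ |CF|² = 85]
   → C = (-8, 10)
3. B_x = 5  [line 7·x + -1·y + -33 = 0 ∩ |BF|² = 50]
4. B_y = 2  [line 7·x + -1·y + -33 = 0 ∩ |BF|² = 50]
   → B = (5, 2)
5. E_x = -9  [E is the reflection of D across C]
6. E_y = 55/3  [E is the reflection of D across C]
   → E = (-9, 55/3)

B = (5, 2)
C = (-8, 10)
E = (-9, 55/3)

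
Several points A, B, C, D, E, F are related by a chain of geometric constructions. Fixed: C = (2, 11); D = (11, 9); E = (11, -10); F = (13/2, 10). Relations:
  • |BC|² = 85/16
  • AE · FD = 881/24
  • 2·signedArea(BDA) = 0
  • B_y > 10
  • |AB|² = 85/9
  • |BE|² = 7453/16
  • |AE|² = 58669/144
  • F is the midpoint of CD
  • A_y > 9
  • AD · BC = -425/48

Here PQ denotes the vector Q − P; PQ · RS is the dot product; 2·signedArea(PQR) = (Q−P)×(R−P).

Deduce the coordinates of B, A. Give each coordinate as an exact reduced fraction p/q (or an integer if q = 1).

A = (29/4, 59/6)
B = (17/4, 21/2)

1. A_x = 29/4  [line -9/2·x + 1·y + 547/24 = 0 ∩ |AE|² = 58669/144]
2. A_y = 59/6  [line -9/2·x + 1·y + 547/24 = 0 ∩ |AE|² = 58669/144]
   → A = (29/4, 59/6)
3. B_x = 17/4  [2·signedArea(BDA) = 0 ∩ AD · BC = -425/48]
4. B_y = 21/2  [2·signedArea(BDA) = 0 ∩ AD · BC = -425/48]
   → B = (17/4, 21/2)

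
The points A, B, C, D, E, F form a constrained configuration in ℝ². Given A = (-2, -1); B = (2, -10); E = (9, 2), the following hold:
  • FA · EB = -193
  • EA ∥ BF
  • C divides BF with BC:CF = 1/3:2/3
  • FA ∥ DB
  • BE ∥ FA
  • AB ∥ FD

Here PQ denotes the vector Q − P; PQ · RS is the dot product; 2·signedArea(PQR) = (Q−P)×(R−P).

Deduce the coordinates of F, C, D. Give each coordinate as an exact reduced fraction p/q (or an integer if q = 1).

C = (-5/3, -11)
D = (-5, -22)
F = (-9, -13)

1. F_x = -9  [BE ∥ FA ∩ EA ∥ BF]
2. F_y = -13  [BE ∥ FA ∩ EA ∥ BF]
   → F = (-9, -13)
3. C_x = -5/3  [C divides BF with BC:CF = 1/3:2/3]
4. C_y = -11  [C divides BF with BC:CF = 1/3:2/3]
   → C = (-5/3, -11)
5. D_x = -5  [FA ∥ DB ∩ AB ∥ FD]
6. D_y = -22  [FA ∥ DB ∩ AB ∥ FD]
   → D = (-5, -22)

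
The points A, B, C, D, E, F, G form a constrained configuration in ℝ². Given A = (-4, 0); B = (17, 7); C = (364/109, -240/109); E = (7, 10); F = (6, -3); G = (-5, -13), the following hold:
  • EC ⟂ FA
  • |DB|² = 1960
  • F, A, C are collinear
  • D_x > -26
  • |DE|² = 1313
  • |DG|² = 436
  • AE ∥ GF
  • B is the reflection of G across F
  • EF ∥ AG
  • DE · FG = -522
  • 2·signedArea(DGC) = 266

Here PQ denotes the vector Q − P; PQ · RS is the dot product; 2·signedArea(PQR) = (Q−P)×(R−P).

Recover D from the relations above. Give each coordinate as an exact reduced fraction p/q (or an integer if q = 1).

1. D_x = -25  [DE · FG = -522 ∩ 2·signedArea(DGC) = 266]
2. D_y = -7  [DE · FG = -522 ∩ 2·signedArea(DGC) = 266]
   → D = (-25, -7)

D = (-25, -7)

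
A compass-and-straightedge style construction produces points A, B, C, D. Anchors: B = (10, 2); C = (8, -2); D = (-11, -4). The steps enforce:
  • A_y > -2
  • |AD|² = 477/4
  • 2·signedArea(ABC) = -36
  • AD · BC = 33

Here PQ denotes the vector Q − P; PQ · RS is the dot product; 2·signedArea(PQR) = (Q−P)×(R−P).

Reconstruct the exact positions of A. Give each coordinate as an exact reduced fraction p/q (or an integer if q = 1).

A = (-1/2, -1)

1. A_x = -1/2  [2·signedArea(ABC) = -36 ∩ AD · BC = 33]
2. A_y = -1  [2·signedArea(ABC) = -36 ∩ AD · BC = 33]
   → A = (-1/2, -1)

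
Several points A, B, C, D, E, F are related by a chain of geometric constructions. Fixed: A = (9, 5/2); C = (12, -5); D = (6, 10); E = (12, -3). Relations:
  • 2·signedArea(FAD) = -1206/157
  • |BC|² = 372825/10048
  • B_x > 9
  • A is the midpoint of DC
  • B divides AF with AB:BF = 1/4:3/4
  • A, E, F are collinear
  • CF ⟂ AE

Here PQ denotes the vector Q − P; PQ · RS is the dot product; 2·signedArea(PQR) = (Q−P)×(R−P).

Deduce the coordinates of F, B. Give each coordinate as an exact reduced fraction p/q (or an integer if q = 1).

B = (6255/628, 929/1256)
F = (2016/157, -713/157)

1. F_x = 2016/157  [A, E, F are collinear ∩ CF ⟂ AE]
2. F_y = -713/157  [A, E, F are collinear ∩ CF ⟂ AE]
   → F = (2016/157, -713/157)
3. B_x = 6255/628  [B divides AF with AB:BF = 1/4:3/4]
4. B_y = 929/1256  [B divides AF with AB:BF = 1/4:3/4]
   → B = (6255/628, 929/1256)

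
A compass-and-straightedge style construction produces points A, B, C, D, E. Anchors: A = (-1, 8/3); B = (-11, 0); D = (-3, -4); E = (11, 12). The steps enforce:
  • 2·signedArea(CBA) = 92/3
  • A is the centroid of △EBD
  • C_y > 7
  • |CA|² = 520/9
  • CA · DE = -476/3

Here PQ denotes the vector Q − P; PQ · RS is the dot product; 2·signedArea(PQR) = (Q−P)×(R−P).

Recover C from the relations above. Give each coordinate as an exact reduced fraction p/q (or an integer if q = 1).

1. C_x = 5  [2·signedArea(CBA) = 92/3 ∩ CA · DE = -476/3]
2. C_y = 22/3  [2·signedArea(CBA) = 92/3 ∩ CA · DE = -476/3]
   → C = (5, 22/3)

C = (5, 22/3)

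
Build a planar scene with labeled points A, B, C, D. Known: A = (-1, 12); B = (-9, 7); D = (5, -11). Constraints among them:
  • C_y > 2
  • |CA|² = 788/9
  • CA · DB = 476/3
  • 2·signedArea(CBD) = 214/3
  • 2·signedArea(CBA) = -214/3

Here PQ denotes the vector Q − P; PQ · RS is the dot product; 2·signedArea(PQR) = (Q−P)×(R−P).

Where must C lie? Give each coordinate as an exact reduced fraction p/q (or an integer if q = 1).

C = (-5/3, 8/3)

1. C_x = -5/3  [2·signedArea(CBD) = 214/3 ∩ CA · DB = 476/3]
2. C_y = 8/3  [2·signedArea(CBD) = 214/3 ∩ CA · DB = 476/3]
   → C = (-5/3, 8/3)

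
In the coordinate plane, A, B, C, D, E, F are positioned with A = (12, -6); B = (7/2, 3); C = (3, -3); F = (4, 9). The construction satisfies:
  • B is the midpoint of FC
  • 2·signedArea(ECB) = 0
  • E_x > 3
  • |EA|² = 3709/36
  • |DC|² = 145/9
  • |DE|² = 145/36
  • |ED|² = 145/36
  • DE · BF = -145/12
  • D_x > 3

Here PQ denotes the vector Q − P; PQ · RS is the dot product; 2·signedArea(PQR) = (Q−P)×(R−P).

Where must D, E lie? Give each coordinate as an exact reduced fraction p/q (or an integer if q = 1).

D = (10/3, 1)
E = (19/6, -1)

1. E_x = 19/6  [line -6·x + 1/2·y + 39/2 = 0 ∩ |EA|² = 3709/36]
2. E_y = -1  [line -6·x + 1/2·y + 39/2 = 0 ∩ |EA|² = 3709/36]
   → E = (19/6, -1)
3. D_x = 10/3  [line -1/2·x + -6·y + 23/3 = 0 ∩ |DE|² = 145/36]
4. D_y = 1  [line -1/2·x + -6·y + 23/3 = 0 ∩ |DE|² = 145/36]
   → D = (10/3, 1)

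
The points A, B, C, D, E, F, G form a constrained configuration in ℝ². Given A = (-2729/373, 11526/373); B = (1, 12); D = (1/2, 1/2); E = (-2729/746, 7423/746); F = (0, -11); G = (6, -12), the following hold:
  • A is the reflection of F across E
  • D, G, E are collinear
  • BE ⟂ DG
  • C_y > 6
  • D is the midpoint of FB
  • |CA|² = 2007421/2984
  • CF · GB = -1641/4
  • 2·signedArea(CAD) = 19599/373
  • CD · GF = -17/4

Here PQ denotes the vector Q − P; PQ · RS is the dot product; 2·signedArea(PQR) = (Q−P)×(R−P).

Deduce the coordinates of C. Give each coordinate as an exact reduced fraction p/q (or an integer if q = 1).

C = (3/4, 25/4)

1. C_x = 3/4  [CF · GB = -1641/4 ∩ 2·signedArea(CAD) = 19599/373]
2. C_y = 25/4  [CF · GB = -1641/4 ∩ 2·signedArea(CAD) = 19599/373]
   → C = (3/4, 25/4)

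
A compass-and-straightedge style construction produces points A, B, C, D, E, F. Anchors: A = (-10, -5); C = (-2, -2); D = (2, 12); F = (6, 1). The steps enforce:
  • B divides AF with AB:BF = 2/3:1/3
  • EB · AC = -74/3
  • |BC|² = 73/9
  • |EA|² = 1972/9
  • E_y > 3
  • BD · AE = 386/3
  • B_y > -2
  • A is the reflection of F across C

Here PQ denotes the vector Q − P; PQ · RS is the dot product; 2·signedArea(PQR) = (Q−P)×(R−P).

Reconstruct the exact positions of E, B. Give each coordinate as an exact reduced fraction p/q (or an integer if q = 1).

1. B_x = 2/3  [B divides AF with AB:BF = 2/3:1/3]
2. B_y = -1  [B divides AF with AB:BF = 2/3:1/3]
   → B = (2/3, -1)
3. E_x = 2  [EB · AC = -74/3 ∩ BD · AE = 386/3]
4. E_y = 11/3  [EB · AC = -74/3 ∩ BD · AE = 386/3]
   → E = (2, 11/3)

B = (2/3, -1)
E = (2, 11/3)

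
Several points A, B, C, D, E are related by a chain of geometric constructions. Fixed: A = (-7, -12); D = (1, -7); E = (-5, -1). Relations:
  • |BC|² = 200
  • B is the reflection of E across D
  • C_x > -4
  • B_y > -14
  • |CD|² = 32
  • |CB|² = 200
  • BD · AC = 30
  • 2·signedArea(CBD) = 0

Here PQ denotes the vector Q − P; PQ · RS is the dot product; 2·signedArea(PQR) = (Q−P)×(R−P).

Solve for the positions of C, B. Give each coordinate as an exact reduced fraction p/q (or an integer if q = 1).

B = (7, -13)
C = (-3, -3)

1. B_x = 7  [B is the reflection of E across D]
2. B_y = -13  [B is the reflection of E across D]
   → B = (7, -13)
3. C_x = -3  [2·signedArea(CBD) = 0 ∩ BD · AC = 30]
4. C_y = -3  [2·signedArea(CBD) = 0 ∩ BD · AC = 30]
   → C = (-3, -3)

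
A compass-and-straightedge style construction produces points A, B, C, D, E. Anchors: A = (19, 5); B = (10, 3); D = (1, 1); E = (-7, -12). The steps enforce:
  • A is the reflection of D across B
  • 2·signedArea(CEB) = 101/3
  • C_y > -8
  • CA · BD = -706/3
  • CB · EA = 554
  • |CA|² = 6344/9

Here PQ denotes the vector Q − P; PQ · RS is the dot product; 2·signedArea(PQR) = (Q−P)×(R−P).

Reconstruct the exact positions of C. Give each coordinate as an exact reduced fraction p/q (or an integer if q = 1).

1. C_x = -13/3  [CB · EA = 554 ∩ 2·signedArea(CEB) = 101/3]
2. C_y = -23/3  [CB · EA = 554 ∩ 2·signedArea(CEB) = 101/3]
   → C = (-13/3, -23/3)

C = (-13/3, -23/3)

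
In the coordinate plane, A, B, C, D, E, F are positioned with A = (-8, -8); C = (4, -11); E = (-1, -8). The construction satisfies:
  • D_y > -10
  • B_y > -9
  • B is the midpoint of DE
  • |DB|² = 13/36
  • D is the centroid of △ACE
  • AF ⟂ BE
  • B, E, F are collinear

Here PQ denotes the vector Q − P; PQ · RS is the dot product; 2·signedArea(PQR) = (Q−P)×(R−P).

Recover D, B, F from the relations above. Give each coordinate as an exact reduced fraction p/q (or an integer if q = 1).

B = (-4/3, -17/2)
D = (-5/3, -9)
F = (-41/13, -146/13)

1. D_x = -5/3  [D is the centroid of △ACE]
2. D_y = -9  [D is the centroid of △ACE]
   → D = (-5/3, -9)
3. B_x = -4/3  [B is the midpoint of DE]
4. B_y = -17/2  [B is the midpoint of DE]
   → B = (-4/3, -17/2)
5. F_x = -41/13  [B, E, F are collinear ∩ AF ⟂ BE]
6. F_y = -146/13  [B, E, F are collinear ∩ AF ⟂ BE]
   → F = (-41/13, -146/13)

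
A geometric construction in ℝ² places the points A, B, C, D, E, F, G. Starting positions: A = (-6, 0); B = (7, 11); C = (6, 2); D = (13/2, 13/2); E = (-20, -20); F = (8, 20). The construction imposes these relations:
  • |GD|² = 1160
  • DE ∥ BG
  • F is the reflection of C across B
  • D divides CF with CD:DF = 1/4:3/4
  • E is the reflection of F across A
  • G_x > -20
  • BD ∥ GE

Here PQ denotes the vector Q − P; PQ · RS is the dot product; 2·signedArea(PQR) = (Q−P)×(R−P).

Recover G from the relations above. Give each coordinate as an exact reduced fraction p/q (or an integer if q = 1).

G = (-39/2, -31/2)

1. G_x = -39/2  [BD ∥ GE ∩ DE ∥ BG]
2. G_y = -31/2  [BD ∥ GE ∩ DE ∥ BG]
   → G = (-39/2, -31/2)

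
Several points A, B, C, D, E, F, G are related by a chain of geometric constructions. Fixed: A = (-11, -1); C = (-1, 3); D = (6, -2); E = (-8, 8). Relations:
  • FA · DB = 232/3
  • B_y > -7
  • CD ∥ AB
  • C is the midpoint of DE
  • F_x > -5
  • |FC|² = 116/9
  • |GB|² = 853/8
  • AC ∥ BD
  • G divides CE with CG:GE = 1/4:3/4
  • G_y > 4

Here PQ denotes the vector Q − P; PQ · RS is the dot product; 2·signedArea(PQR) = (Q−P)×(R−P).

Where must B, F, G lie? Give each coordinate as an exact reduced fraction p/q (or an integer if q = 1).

1. B_x = -4  [AC ∥ BD ∩ CD ∥ AB]
2. B_y = -6  [AC ∥ BD ∩ CD ∥ AB]
   → B = (-4, -6)
3. F_x = -13/3  [line 10·x + 4·y + 110/3 = 0 ∩ |FC|² = 116/9]
4. F_y = 5/3  [line 10·x + 4·y + 110/3 = 0 ∩ |FC|² = 116/9]
   → F = (-13/3, 5/3)
5. G_x = -11/4  [G divides CE with CG:GE = 1/4:3/4]
6. G_y = 17/4  [G divides CE with CG:GE = 1/4:3/4]
   → G = (-11/4, 17/4)

B = (-4, -6)
F = (-13/3, 5/3)
G = (-11/4, 17/4)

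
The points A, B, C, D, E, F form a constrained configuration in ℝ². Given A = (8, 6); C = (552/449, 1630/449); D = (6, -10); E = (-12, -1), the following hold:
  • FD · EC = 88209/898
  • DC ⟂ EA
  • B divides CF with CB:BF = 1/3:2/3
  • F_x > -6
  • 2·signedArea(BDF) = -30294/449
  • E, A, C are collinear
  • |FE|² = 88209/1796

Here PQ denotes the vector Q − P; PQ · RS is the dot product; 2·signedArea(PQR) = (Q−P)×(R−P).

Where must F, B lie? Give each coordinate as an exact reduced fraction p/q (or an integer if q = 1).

B = (-438/449, 2567/898)
F = (-2418/449, 1181/898)

1. F_x = -2418/449  [line -5940/449·x + -2079/449·y + -58509/898 = 0 ∩ |FE|² = 88209/1796]
2. F_y = 1181/898  [line -5940/449·x + -2079/449·y + -58509/898 = 0 ∩ |FE|² = 88209/1796]
   → F = (-2418/449, 1181/898)
3. B_x = -438/449  [B divides CF with CB:BF = 1/3:2/3]
4. B_y = 2567/898  [B divides CF with CB:BF = 1/3:2/3]
   → B = (-438/449, 2567/898)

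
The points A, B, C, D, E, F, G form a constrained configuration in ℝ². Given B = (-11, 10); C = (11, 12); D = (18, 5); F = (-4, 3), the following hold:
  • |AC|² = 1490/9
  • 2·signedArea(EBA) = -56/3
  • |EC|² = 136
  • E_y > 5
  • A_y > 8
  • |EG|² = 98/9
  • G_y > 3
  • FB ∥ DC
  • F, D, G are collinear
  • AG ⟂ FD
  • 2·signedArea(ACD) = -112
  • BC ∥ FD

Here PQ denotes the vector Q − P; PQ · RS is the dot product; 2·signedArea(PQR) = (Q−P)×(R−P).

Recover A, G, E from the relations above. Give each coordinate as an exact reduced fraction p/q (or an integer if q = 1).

1. A_x = -4/3  [line 7·x + 7·y + -49 = 0 ∩ |AC|² = 1490/9]
2. A_y = 25/3  [line 7·x + 7·y + -49 = 0 ∩ |AC|² = 1490/9]
   → A = (-4/3, 25/3)
3. G_x = -160/183  [F, D, G are collinear ∩ AG ⟂ FD]
4. G_y = 601/183  [F, D, G are collinear ∩ AG ⟂ FD]
   → G = (-160/183, 601/183)
5. E_x = 1  [line 5/3·x + 29/3·y + -179/3 = 0 ∩ |EC|² = 136]
6. E_y = 6  [line 5/3·x + 29/3·y + -179/3 = 0 ∩ |EC|² = 136]
   → E = (1, 6)

A = (-4/3, 25/3)
E = (1, 6)
G = (-160/183, 601/183)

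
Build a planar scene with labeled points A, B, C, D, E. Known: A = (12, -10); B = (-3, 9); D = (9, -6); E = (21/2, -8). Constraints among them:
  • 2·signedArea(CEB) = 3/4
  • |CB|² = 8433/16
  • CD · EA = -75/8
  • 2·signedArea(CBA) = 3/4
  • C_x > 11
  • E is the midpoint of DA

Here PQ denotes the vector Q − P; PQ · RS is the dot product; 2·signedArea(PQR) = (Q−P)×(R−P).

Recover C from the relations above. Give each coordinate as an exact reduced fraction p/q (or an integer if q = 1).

1. C_x = 45/4  [2·signedArea(CBA) = 3/4 ∩ 2·signedArea(CEB) = 3/4]
2. C_y = -9  [2·signedArea(CBA) = 3/4 ∩ 2·signedArea(CEB) = 3/4]
   → C = (45/4, -9)

C = (45/4, -9)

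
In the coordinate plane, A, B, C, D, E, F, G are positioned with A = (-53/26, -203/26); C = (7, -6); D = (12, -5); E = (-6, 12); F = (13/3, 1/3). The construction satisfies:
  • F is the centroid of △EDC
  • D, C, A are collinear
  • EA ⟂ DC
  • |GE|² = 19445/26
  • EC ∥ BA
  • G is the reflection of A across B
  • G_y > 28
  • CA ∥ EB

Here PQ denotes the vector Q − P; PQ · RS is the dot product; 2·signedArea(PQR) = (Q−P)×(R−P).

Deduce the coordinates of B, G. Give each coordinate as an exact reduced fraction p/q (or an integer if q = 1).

B = (-391/26, 265/26)
G = (-729/26, 733/26)

1. B_x = -391/26  [EC ∥ BA ∩ CA ∥ EB]
2. B_y = 265/26  [EC ∥ BA ∩ CA ∥ EB]
   → B = (-391/26, 265/26)
3. G_x = -729/26  [G is the reflection of A across B]
4. G_y = 733/26  [G is the reflection of A across B]
   → G = (-729/26, 733/26)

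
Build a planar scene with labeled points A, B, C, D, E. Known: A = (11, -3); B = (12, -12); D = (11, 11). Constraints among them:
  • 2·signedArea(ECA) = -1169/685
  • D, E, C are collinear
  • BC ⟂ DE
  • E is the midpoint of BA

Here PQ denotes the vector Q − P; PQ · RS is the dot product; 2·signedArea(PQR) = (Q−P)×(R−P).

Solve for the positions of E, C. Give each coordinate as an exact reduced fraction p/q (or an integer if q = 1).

1. E_x = 23/2  [E is the midpoint of BA]
2. E_y = -15/2  [E is the midpoint of BA]
   → E = (23/2, -15/2)
3. C_x = 7961/685  [D, E, C are collinear ∩ BC ⟂ DE]
4. C_y = -8227/685  [D, E, C are collinear ∩ BC ⟂ DE]
   → C = (7961/685, -8227/685)

C = (7961/685, -8227/685)
E = (23/2, -15/2)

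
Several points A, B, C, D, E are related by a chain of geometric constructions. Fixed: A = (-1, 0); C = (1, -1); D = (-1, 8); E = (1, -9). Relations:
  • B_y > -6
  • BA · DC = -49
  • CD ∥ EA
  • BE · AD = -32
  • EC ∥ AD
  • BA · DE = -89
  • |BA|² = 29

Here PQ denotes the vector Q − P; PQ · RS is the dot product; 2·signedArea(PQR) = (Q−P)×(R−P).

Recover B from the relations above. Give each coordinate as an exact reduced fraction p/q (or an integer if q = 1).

1. B_x = 1  [BA · DC = -49 ∩ BE · AD = -32]
2. B_y = -5  [BA · DC = -49 ∩ BE · AD = -32]
   → B = (1, -5)

B = (1, -5)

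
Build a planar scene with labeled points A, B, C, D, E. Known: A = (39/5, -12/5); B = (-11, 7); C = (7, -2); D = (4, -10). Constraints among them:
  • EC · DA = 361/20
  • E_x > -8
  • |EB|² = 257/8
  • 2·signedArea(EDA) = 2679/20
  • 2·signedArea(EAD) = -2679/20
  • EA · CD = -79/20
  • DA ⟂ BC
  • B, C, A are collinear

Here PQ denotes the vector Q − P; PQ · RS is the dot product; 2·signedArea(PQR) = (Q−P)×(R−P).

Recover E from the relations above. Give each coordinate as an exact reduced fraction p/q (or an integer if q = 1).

E = (-29/4, 11/4)

1. E_x = -29/4  [2·signedArea(EAD) = -2679/20 ∩ EA · CD = -79/20]
2. E_y = 11/4  [2·signedArea(EAD) = -2679/20 ∩ EA · CD = -79/20]
   → E = (-29/4, 11/4)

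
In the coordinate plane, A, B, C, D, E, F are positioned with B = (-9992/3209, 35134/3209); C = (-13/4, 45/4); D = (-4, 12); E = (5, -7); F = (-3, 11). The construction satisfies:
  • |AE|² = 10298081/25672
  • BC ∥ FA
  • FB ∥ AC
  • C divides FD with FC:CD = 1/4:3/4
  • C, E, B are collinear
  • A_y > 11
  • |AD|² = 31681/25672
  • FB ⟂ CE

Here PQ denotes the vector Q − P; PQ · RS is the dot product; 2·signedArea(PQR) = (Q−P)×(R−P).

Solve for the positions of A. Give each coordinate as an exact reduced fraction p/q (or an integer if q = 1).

1. A_x = -40257/12836  [FB ∥ AC ∩ BC ∥ FA]
2. A_y = 145065/12836  [FB ∥ AC ∩ BC ∥ FA]
   → A = (-40257/12836, 145065/12836)

A = (-40257/12836, 145065/12836)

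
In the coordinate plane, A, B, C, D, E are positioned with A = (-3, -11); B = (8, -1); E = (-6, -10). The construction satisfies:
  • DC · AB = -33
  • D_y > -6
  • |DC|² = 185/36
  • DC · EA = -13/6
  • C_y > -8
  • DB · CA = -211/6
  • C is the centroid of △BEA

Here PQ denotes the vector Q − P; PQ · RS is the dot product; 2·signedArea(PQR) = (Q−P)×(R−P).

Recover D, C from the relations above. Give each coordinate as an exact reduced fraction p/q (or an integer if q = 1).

C = (-1/3, -22/3)
D = (1, -11/2)

1. C_x = -1/3  [C is the centroid of △BEA]
2. C_y = -22/3  [C is the centroid of △BEA]
   → C = (-1/3, -22/3)
3. D_x = 1  [DC · AB = -33 ∩ DB · CA = -211/6]
4. D_y = -11/2  [DC · AB = -33 ∩ DB · CA = -211/6]
   → D = (1, -11/2)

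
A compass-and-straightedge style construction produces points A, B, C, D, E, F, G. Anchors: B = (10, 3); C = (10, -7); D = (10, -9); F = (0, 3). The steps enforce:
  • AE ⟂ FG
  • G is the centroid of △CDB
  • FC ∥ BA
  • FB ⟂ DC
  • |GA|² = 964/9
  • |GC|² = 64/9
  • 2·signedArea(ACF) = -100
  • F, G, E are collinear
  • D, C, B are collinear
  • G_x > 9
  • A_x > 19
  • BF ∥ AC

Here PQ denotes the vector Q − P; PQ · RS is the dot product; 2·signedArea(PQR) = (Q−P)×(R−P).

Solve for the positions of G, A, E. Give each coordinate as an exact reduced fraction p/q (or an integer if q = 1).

A = (20, -7)
E = (3075/173, -1736/173)
G = (10, -13/3)

1. G_x = 10  [G is the centroid of △CDB]
2. G_y = -13/3  [G is the centroid of △CDB]
   → G = (10, -13/3)
3. A_x = 20  [BF ∥ AC ∩ FC ∥ BA]
4. A_y = -7  [BF ∥ AC ∩ FC ∥ BA]
   → A = (20, -7)
5. E_x = 3075/173  [F, G, E are collinear ∩ AE ⟂ FG]
6. E_y = -1736/173  [F, G, E are collinear ∩ AE ⟂ FG]
   → E = (3075/173, -1736/173)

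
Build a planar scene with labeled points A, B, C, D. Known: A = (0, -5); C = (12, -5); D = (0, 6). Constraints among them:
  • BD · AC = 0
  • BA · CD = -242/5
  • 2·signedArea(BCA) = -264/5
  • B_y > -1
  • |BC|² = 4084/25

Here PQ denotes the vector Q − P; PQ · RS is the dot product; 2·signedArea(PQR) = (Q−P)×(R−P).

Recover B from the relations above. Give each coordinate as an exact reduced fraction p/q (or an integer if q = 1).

1. B_x = 0  [BD · AC = 0 ∩ 2·signedArea(BCA) = -264/5]
2. B_y = -3/5  [BD · AC = 0 ∩ 2·signedArea(BCA) = -264/5]
   → B = (0, -3/5)

B = (0, -3/5)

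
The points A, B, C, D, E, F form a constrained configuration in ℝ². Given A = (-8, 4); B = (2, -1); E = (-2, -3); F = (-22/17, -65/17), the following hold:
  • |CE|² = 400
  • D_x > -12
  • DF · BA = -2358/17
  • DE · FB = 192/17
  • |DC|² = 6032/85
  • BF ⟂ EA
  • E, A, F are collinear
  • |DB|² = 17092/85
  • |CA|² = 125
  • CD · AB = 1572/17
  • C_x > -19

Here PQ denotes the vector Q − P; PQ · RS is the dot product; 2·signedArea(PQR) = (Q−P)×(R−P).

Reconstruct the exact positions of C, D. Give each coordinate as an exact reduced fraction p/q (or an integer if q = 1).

1. D_x = -962/85  [DF · BA = -2358/17 ∩ DE · FB = 192/17]
2. D_y = 329/85  [DF · BA = -2358/17 ∩ DE · FB = 192/17]
   → D = (-962/85, 329/85)
3. C_x = -18  [line -10·x + 5·y + -225 = 0 ∩ |CA|² = 125]
4. C_y = 9  [line -10·x + 5·y + -225 = 0 ∩ |CA|² = 125]
   → C = (-18, 9)

C = (-18, 9)
D = (-962/85, 329/85)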